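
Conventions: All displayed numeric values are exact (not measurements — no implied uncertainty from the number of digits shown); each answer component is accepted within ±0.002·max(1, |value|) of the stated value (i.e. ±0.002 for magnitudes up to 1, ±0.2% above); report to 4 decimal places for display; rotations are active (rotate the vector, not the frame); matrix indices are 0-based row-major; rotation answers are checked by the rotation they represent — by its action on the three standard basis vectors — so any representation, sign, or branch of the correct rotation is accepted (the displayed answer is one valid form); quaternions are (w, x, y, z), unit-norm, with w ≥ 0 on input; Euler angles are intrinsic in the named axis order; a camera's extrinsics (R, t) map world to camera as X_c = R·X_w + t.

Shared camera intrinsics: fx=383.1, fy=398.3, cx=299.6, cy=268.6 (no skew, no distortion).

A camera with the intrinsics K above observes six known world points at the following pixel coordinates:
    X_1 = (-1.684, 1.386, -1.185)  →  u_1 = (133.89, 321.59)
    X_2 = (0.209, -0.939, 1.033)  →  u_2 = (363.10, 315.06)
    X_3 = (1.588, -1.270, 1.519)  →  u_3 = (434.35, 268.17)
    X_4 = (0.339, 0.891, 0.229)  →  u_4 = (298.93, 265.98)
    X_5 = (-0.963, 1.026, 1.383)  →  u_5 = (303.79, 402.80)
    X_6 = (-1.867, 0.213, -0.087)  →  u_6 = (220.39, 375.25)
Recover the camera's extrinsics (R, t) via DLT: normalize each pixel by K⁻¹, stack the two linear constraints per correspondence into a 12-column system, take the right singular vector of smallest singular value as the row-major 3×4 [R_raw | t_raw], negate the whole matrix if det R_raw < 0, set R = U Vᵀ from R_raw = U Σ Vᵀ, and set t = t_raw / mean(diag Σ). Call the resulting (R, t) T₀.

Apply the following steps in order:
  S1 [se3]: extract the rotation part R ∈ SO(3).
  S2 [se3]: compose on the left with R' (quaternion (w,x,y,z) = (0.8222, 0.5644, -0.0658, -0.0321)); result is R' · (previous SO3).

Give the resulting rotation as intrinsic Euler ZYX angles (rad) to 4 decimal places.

source (pnp_recover): camera pose = R=[0.5779 -0.3321 0.7455; -0.8122 -0.1449 0.5651; -0.0796 -0.9320 -0.3535], t=(-0.0800, 0.2400, 6.2804)
after S1 (rot_of_se3): [0.5779 -0.3321 0.7455; -0.8122 -0.1449 0.5651; -0.0796 -0.9320 -0.3535]
after S2 (compose_so3): [0.6007 -0.1908 0.7764; -0.2929 0.8511 0.4357; -0.7439 -0.4891 0.4553]

rotation (euler_zyx) = (-0.4537, 0.8389, -0.8212)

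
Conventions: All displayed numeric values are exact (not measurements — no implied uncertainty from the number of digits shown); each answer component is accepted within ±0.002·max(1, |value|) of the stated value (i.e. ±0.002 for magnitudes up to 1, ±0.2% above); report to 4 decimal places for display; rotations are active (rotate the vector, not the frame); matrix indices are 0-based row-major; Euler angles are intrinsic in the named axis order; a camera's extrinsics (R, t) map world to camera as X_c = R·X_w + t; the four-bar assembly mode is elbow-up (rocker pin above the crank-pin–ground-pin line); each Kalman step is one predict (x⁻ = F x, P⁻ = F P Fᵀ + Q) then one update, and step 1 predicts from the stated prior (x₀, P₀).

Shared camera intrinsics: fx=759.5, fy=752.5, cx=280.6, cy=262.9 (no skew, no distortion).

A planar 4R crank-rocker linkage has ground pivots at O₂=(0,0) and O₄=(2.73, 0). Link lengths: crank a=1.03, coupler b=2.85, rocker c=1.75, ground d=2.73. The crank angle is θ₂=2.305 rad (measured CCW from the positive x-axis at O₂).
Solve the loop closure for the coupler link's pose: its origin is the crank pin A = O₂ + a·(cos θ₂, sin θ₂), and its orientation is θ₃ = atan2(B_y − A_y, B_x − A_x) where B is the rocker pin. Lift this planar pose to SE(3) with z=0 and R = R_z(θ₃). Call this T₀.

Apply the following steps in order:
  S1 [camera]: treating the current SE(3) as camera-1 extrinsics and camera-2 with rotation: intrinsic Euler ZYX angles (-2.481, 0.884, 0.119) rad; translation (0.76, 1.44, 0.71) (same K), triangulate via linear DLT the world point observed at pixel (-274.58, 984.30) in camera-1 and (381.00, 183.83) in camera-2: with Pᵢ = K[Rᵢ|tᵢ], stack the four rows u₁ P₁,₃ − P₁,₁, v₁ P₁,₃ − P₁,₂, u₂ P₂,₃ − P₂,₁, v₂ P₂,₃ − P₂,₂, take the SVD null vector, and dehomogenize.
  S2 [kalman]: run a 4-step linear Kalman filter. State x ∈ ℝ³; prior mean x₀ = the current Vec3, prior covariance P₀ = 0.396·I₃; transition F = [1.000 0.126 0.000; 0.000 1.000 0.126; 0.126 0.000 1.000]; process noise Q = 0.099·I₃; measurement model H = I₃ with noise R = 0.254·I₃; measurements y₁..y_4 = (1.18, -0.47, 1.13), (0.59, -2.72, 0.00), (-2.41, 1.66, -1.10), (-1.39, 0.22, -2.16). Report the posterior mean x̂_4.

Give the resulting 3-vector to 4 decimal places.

result = (-1.1814, 0.0756, -1.1586)

source (fourbar_fk): coupler pose = R=[0.9555 -0.2950 0.0000; 0.2950 0.9555 0.0000; 0.0000 0.0000 1.0000], t=(-0.6901, 0.7646, 0.0000)
after S1 (triangulate): (-0.3868, 1.2999, 1.9742)
after S2 (kf_track): (-1.1814, 0.0756, -1.1586)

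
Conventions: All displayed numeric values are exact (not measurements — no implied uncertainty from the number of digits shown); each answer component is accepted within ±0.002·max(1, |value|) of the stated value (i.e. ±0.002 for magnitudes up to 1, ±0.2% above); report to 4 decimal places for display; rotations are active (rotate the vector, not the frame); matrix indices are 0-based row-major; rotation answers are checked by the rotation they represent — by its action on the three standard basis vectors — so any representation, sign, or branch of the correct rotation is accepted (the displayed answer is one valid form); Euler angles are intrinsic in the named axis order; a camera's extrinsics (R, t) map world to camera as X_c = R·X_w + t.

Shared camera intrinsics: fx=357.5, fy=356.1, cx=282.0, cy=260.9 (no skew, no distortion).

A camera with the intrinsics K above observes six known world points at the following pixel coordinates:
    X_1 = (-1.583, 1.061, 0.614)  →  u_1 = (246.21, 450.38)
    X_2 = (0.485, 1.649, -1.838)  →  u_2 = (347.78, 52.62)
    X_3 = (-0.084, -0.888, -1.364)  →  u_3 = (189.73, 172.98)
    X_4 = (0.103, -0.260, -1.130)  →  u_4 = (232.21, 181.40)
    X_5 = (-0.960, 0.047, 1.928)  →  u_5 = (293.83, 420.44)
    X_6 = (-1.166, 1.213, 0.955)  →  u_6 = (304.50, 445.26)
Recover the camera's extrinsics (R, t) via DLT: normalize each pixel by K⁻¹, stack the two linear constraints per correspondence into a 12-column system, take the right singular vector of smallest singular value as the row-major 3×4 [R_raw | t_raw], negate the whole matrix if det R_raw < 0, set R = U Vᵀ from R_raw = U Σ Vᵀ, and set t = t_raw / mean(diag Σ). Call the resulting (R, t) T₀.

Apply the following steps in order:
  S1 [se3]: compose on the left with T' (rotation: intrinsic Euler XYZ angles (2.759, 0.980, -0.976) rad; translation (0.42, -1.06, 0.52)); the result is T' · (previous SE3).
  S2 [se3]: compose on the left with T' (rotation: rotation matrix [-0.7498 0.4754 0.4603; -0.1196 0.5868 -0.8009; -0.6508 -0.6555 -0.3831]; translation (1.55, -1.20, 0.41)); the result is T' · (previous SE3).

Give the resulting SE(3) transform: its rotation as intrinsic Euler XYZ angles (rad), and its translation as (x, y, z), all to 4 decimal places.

rotation (euler_xyz) = (2.6670, -0.3885, -1.6586), translation = (-3.1927, -1.5305, -0.2882)

source (pnp_recover): camera pose = R=[0.7236 0.5357 0.4353; -0.6012 0.1793 0.7787; 0.3391 -0.8252 0.4517], t=(-0.0100, 0.0801, 4.3299)
after S1 (compose_se3): R=[0.2301 -0.4354 0.8703; 0.7693 0.6291 0.1113; -0.5960 0.6439 0.4797], t=(4.0498, -1.9909, -1.6508)
after S2 (compose_se3): R=[-0.0811 0.9219 -0.3788; 0.9012 -0.0945 -0.4230; -0.4257 -0.3757 -0.8232], t=(-3.1927, -1.5305, -0.2882)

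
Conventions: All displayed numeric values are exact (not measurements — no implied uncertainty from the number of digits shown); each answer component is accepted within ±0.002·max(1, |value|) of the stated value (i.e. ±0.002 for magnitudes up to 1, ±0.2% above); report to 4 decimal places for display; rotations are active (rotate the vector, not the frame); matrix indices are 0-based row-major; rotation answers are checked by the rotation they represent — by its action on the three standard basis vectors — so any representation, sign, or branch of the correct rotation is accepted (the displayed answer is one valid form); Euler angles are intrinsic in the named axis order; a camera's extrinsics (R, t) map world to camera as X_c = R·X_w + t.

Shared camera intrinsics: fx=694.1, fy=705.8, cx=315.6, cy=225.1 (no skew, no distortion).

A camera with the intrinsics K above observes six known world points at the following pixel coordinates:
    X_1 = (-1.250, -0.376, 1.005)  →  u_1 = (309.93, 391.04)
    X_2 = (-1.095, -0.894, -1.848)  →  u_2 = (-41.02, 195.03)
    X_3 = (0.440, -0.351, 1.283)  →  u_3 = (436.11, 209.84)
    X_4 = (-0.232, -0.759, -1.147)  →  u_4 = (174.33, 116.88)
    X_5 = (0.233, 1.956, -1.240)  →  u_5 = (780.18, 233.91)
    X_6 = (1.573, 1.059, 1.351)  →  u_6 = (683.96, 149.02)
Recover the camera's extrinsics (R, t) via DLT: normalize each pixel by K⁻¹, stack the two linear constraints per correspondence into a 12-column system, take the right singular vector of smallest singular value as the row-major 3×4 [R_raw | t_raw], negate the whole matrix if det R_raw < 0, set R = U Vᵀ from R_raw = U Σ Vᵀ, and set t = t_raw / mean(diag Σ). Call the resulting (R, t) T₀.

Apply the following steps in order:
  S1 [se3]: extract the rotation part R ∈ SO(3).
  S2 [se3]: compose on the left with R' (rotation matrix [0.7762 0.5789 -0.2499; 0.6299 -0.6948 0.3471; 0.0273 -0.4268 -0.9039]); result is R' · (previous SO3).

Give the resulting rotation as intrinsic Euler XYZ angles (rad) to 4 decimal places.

source (pnp_recover): camera pose = R=[0.5110 0.7375 0.4415; -0.8541 0.3779 0.3573; 0.0967 -0.5597 0.8230], t=(0.4301, -0.0700, 4.2502)
after S1 (rot_of_se3): [0.5110 0.7375 0.4415; -0.8541 0.3779 0.3573; 0.0967 -0.5597 0.8230]
after S2 (compose_so3): [-0.1219 0.9311 0.3439; 0.9489 0.0077 0.3155; 0.2911 0.3648 -0.8844]

rotation (euler_xyz) = (-2.7989, 0.3510, -1.7010)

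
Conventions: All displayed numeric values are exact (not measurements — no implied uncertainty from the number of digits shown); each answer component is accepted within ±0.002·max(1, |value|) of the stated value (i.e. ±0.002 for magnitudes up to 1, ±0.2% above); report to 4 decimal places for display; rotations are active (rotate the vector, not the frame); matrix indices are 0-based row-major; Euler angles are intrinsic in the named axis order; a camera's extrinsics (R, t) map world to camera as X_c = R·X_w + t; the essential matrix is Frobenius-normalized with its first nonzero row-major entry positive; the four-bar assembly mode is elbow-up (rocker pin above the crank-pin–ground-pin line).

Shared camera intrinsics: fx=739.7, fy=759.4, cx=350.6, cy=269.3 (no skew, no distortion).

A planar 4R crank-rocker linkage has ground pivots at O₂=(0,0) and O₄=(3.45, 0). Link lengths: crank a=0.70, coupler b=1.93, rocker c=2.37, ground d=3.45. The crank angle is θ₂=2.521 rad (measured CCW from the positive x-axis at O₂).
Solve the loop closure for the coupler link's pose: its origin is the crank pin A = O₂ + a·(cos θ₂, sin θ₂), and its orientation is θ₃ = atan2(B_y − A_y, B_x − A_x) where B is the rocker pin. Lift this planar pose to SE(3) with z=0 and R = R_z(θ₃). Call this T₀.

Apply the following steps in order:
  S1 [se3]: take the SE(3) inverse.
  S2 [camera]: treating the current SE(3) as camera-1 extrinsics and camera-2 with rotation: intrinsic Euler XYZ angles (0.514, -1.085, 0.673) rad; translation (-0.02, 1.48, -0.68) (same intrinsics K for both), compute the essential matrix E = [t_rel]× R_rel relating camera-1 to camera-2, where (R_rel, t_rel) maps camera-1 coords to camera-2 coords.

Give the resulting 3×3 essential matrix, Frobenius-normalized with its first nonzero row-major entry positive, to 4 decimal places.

matrix = [0.6685 0.1447 0.1395; -0.0124 0.1146 0.4018; -0.2049 0.1219 0.5302]

source (fourbar_fk): coupler pose = R=[0.9588 -0.2840 0.0000; 0.2840 0.9588 0.0000; 0.0000 0.0000 1.0000], t=(-0.5695, 0.4071, 0.0000)
after S1 (invert_se3): R=[0.9588 0.2840 0.0000; -0.2840 0.9588 0.0000; 0.0000 0.0000 1.0000], t=(0.4304, -0.5520, 0.0000)
after S2 (essential): [0.6685 0.1447 0.1395; -0.0124 0.1146 0.4018; -0.2049 0.1219 0.5302]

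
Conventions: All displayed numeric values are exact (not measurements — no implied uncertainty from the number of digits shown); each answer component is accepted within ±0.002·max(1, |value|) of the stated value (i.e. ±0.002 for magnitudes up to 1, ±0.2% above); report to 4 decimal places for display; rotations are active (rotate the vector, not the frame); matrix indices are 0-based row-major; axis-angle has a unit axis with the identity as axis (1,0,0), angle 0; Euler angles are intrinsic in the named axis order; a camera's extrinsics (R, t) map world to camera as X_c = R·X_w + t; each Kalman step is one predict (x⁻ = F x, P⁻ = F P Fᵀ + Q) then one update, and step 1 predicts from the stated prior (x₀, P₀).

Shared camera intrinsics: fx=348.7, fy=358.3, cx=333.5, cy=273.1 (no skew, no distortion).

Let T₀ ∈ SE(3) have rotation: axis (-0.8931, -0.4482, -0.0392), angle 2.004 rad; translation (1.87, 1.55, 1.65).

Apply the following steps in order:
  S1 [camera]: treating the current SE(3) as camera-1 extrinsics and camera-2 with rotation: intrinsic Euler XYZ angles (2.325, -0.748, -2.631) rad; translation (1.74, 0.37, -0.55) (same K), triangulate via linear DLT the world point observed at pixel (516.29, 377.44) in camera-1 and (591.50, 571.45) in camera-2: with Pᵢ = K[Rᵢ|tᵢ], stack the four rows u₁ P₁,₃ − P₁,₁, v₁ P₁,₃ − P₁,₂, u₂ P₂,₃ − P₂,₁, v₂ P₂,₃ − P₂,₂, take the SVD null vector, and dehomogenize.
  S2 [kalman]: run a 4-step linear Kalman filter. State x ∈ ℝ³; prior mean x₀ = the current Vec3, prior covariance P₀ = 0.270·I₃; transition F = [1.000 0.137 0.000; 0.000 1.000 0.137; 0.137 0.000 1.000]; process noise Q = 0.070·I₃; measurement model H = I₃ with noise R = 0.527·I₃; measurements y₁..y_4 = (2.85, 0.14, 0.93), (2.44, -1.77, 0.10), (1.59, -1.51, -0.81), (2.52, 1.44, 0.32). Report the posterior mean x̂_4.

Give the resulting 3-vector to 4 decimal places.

after S1 (triangulate): (1.2383, -1.7653, -1.4610)
after S2 (kf_track): (1.9152, -0.4637, 0.3328)

result = (1.9152, -0.4637, 0.3328)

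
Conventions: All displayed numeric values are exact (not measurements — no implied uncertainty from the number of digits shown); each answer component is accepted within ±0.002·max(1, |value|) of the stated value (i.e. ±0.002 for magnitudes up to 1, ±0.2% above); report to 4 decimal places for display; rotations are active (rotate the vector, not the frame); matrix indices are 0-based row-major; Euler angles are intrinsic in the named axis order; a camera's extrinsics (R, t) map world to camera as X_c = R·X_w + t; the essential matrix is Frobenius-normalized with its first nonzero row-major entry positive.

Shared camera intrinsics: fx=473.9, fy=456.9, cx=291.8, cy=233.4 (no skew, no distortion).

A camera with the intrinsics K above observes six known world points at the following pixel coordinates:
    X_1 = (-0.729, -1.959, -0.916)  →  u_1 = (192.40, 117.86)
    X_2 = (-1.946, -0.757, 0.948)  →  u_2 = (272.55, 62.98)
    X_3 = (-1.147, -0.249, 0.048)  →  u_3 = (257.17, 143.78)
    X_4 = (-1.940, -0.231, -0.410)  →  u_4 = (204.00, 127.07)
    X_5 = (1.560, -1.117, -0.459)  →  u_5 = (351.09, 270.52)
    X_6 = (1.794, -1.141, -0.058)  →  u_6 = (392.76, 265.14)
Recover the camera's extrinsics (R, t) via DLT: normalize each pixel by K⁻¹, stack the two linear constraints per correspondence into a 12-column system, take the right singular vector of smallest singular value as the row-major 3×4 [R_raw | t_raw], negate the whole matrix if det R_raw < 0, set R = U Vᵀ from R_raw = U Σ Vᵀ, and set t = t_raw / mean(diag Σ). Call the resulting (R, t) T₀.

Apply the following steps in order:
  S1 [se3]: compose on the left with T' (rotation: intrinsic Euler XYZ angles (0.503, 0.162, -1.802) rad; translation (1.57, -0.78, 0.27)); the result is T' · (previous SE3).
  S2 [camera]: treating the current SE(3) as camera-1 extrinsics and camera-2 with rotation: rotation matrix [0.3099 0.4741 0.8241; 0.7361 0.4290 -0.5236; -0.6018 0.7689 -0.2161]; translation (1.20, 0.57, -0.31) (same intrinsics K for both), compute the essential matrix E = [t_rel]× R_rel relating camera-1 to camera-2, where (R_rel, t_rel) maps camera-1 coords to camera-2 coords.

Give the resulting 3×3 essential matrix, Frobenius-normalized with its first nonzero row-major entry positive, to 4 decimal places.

source (pnp_recover): camera pose = R=[0.5964 0.0298 0.8021; 0.7145 0.4357 -0.5474; -0.3658 0.8996 0.2386], t=(0.1297, -0.4502, 6.9490)
after S1 (compose_se3): R=[0.4925 0.5569 -0.6688; -0.4346 -0.5084 -0.7434; -0.7540 0.6568 -0.0083], t=(2.2290, -4.1426, 6.3336)
after S2 (essential): [0.6022 -0.0974 -0.2154; 0.1657 0.6469 0.2285; -0.2775 -0.0006 0.0799]

matrix = [0.6022 -0.0974 -0.2154; 0.1657 0.6469 0.2285; -0.2775 -0.0006 0.0799]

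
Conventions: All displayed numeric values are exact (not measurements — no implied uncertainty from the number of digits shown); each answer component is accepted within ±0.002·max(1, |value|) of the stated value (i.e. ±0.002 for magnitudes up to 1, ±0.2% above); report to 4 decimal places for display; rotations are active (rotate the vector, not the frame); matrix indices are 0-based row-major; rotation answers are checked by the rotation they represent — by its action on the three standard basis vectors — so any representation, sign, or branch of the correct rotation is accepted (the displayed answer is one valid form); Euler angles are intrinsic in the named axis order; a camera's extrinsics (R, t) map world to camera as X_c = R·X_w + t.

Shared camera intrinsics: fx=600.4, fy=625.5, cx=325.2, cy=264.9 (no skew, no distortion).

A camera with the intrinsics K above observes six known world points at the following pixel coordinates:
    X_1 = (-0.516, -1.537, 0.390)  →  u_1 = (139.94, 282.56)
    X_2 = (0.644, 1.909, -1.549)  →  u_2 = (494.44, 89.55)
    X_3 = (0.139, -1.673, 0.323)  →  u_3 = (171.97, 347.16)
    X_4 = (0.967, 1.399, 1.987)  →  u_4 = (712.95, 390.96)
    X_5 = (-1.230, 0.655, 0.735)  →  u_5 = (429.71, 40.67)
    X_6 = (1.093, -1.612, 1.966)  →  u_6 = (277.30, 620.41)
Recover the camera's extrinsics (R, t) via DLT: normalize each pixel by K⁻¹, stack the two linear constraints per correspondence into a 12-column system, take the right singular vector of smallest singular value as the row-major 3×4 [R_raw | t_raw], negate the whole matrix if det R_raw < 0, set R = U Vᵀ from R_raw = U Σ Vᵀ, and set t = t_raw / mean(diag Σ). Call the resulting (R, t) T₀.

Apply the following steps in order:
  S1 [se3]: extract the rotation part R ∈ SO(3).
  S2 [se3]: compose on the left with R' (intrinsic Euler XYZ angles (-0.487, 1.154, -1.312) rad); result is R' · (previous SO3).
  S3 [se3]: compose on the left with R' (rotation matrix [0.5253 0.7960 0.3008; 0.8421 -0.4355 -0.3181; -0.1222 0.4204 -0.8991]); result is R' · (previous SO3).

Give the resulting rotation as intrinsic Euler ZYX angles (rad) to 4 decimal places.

rotation (euler_zyx) = (1.4817, -0.0206, -1.0562)

source (pnp_recover): camera pose = R=[0.3571 0.8945 0.2692; 0.6899 -0.4468 0.5696; 0.6297 -0.0177 -0.7766], t=(0.2200, -0.4400, 4.6000)
after S1 (rot_of_se3): [0.3571 0.8945 0.2692; 0.6899 -0.4468 0.5696; 0.6297 -0.0177 -0.7766]
after S2 (compose_so3): [0.8828 -0.0984 -0.4593; -0.3542 -0.7817 -0.5134; -0.3085 0.6159 -0.7249]
after S3 (compose_so3): [0.0890 -0.4886 -0.8679; 0.9958 0.0617 0.0674; 0.0206 -0.8703 0.4921]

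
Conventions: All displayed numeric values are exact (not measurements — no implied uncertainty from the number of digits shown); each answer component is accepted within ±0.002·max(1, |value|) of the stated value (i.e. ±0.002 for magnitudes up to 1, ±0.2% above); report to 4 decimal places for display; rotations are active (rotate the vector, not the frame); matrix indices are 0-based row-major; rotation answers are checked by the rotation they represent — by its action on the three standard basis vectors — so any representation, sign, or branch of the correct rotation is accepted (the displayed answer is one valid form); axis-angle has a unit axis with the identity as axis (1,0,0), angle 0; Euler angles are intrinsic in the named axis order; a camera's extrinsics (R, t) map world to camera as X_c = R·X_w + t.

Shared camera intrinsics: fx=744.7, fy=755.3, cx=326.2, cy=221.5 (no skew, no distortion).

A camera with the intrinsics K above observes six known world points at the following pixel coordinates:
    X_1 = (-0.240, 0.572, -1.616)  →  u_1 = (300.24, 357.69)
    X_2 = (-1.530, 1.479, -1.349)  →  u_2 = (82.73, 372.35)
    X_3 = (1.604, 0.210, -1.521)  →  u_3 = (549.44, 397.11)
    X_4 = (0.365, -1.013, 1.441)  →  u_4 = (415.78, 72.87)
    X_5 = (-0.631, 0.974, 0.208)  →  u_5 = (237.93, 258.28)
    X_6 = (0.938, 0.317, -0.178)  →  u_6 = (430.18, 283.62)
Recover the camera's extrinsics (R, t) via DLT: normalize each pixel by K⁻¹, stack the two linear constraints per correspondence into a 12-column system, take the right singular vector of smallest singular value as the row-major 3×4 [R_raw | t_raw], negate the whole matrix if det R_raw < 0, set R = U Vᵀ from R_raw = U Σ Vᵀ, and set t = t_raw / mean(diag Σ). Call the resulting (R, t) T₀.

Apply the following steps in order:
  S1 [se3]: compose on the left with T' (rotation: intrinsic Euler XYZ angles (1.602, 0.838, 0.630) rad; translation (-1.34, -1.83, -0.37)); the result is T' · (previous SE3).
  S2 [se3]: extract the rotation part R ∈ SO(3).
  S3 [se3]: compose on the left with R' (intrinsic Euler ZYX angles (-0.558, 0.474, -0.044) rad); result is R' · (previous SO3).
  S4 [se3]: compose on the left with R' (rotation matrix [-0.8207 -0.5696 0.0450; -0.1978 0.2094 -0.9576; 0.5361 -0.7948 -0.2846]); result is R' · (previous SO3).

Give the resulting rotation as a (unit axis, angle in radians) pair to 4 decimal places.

source (pnp_recover): camera pose = R=[0.8983 -0.4359 -0.0546; 0.3749 0.8256 -0.4217; 0.2289 0.3584 0.9051], t=(0.2000, -0.1500, 6.3799)
after S1 (compose_se3): R=[0.5080 -0.2946 0.8094; 0.1961 -0.8754 -0.4417; 0.8387 0.3832 -0.3869], t=(3.5695, -5.9100, -0.5007)
after S2 (rot_of_se3): [0.5080 -0.2946 0.8094; 0.1961 -0.8754 -0.4417; 0.8387 0.3832 -0.3869]
after S3 (compose_so3): [0.8278 -0.5134 0.2261; -0.2422 -0.6907 -0.6814; 0.5060 0.5093 -0.6961]
after S4 (compose_so3): [-0.5186 0.8377 0.1713; -0.6990 -0.5308 0.4792; 0.4923 0.1288 0.8609]

rotation (axis_angle) = ((-0.2178, -0.1996, -0.9554), 2.2072)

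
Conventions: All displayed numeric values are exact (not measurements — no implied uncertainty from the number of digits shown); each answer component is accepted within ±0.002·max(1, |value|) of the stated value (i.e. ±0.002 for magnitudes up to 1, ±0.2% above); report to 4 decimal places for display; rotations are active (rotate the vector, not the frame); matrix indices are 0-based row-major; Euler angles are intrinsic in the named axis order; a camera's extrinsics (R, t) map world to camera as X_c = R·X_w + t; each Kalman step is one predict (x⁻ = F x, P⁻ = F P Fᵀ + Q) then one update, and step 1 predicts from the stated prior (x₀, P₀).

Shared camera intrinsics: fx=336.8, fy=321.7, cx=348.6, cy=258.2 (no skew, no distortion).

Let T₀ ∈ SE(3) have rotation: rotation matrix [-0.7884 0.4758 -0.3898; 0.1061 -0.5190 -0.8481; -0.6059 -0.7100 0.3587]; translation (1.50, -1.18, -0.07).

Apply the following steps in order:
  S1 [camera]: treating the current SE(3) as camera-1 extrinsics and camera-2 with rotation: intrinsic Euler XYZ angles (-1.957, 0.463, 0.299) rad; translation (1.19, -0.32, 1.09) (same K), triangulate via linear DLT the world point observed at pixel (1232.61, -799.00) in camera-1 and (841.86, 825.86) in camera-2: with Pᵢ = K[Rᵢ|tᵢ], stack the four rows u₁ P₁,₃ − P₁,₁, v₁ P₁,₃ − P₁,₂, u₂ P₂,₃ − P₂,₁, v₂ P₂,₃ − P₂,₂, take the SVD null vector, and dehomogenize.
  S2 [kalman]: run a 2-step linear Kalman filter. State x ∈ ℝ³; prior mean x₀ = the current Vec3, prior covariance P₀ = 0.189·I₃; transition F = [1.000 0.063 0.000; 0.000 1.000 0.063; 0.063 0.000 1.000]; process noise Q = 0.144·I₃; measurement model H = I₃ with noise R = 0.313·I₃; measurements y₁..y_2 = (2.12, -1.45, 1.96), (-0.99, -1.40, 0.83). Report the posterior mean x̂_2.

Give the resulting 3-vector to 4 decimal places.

result = (-0.1959, -0.9517, 1.1859)

after S1 (triangulate): (-0.9135, 0.2414, 1.1386)
after S2 (kf_track): (-0.1959, -0.9517, 1.1859)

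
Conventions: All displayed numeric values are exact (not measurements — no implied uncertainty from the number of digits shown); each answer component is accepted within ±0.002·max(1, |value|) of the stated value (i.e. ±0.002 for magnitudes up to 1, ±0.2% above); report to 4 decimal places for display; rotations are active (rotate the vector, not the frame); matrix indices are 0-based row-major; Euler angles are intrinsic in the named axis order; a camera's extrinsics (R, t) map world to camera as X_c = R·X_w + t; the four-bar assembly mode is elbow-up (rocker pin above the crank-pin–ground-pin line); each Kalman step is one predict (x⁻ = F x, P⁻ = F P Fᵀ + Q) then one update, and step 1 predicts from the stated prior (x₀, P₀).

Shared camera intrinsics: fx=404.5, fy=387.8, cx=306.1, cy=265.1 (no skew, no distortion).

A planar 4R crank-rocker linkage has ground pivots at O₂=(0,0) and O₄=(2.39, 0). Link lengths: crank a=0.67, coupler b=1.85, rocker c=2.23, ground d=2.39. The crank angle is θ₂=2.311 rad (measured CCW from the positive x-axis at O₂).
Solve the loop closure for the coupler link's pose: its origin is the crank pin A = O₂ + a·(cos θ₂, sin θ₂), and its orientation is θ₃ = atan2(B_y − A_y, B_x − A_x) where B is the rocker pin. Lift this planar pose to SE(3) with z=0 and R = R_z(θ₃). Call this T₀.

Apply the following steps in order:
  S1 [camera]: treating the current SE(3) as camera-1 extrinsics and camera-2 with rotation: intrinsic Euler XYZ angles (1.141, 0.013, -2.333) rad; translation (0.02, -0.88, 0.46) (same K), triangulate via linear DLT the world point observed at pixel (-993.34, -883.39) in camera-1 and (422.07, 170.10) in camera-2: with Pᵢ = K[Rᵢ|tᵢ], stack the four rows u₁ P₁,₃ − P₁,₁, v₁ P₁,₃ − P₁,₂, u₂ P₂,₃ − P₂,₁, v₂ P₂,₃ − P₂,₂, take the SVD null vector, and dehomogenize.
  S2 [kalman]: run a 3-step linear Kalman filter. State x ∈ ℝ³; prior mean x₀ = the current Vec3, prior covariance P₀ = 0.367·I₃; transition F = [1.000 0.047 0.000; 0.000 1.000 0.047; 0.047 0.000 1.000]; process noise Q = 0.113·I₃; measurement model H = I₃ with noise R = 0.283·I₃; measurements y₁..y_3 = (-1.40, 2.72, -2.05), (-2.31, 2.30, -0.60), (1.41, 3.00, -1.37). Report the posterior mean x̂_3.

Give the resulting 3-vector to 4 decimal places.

source (fourbar_fk): coupler pose = R=[0.7575 -0.6528 0.0000; 0.6528 0.7575 0.0000; 0.0000 0.0000 1.0000], t=(-0.4519, 0.4947, 0.0000)
after S1 (triangulate): (-1.6028, -0.7241, 0.3715)
after S2 (kf_track): (-0.2481, 2.3963, -1.1324)

result = (-0.2481, 2.3963, -1.1324)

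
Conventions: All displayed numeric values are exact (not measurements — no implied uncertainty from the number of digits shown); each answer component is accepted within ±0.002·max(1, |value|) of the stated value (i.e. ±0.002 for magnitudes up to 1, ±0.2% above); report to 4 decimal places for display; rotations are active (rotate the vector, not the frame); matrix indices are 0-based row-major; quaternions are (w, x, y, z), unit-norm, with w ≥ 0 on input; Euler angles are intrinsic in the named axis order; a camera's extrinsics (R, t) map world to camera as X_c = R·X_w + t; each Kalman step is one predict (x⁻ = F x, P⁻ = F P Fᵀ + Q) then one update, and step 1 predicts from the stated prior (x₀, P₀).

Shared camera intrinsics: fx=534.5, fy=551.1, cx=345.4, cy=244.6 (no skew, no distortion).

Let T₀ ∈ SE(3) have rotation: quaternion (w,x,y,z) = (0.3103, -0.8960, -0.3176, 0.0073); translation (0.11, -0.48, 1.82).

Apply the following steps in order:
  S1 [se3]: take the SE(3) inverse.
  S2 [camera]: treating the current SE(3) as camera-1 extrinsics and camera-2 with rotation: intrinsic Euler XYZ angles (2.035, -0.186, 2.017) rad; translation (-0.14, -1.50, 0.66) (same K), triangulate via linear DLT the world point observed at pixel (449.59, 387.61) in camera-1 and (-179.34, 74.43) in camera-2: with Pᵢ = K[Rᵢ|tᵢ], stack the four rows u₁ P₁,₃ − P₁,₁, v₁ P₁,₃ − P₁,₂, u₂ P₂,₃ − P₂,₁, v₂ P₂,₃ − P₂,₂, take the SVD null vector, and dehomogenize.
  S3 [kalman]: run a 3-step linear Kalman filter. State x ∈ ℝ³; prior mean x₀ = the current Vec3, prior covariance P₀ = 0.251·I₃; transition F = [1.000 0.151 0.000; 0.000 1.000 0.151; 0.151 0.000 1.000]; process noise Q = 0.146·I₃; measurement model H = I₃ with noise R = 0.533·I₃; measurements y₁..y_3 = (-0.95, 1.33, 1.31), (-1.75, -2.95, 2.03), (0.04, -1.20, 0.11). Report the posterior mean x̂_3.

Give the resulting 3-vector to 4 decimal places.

result = (-0.4843, -0.7548, 0.3698)

after S1 (invert_se3): R=[0.7982 0.5737 0.1840; 0.5646 -0.6057 -0.5607; -0.2102 0.5514 -0.8073], t=(-0.1474, 0.6676, 1.7571)
after S2 (triangulate): (0.3966, 1.0980, -1.0393)
after S3 (kf_track): (-0.4843, -0.7548, 0.3698)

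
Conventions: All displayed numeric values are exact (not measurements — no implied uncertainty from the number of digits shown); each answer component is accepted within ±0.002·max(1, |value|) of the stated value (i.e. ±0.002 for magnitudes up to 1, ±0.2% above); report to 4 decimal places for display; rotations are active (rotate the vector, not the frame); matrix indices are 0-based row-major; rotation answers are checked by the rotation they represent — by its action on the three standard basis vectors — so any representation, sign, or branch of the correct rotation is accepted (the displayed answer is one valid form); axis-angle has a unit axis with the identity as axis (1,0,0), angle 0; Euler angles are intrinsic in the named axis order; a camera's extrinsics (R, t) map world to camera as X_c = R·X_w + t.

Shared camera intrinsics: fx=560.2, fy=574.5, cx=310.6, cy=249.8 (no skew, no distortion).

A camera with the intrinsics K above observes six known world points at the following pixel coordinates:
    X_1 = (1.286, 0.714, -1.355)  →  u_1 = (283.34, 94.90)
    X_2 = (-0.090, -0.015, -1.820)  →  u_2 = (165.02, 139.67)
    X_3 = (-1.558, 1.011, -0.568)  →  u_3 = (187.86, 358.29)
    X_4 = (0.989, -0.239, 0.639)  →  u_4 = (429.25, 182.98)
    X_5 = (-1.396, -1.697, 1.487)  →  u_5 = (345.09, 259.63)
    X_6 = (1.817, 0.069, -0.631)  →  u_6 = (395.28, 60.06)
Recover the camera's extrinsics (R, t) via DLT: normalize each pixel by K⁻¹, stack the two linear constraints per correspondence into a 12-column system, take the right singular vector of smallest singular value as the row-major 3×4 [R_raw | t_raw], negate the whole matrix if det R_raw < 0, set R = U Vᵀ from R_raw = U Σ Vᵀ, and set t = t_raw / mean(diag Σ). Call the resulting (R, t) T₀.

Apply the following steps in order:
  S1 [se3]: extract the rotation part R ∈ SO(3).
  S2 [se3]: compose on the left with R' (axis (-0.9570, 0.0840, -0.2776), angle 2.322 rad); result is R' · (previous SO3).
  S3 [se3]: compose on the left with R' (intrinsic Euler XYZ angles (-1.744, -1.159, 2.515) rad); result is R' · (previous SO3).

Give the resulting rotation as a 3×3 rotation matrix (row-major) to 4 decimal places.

rotation (matrix) = ((-0.9107, 0.4130, 0.0008), (0.2819, 0.6231, -0.7296), (-0.3018, -0.6643, -0.6839))

source (pnp_recover): camera pose = R=[0.5970 -0.0223 0.8019; -0.5902 0.6649 0.4579; -0.5434 -0.7466 0.3838], t=(0.1300, -0.2299, 5.9597)
after S1 (rot_of_se3): [0.5970 -0.0223 0.8019; -0.5902 0.6649 0.4579; -0.5434 -0.7466 0.3838]
after S2 (compose_so3): [0.1963 -0.3537 0.9145; -0.1649 -0.9313 -0.3248; 0.9666 -0.0870 -0.2412]
after S3 (compose_so3): [-0.9107 0.4130 0.0008; 0.2819 0.6231 -0.7296; -0.3018 -0.6643 -0.6839]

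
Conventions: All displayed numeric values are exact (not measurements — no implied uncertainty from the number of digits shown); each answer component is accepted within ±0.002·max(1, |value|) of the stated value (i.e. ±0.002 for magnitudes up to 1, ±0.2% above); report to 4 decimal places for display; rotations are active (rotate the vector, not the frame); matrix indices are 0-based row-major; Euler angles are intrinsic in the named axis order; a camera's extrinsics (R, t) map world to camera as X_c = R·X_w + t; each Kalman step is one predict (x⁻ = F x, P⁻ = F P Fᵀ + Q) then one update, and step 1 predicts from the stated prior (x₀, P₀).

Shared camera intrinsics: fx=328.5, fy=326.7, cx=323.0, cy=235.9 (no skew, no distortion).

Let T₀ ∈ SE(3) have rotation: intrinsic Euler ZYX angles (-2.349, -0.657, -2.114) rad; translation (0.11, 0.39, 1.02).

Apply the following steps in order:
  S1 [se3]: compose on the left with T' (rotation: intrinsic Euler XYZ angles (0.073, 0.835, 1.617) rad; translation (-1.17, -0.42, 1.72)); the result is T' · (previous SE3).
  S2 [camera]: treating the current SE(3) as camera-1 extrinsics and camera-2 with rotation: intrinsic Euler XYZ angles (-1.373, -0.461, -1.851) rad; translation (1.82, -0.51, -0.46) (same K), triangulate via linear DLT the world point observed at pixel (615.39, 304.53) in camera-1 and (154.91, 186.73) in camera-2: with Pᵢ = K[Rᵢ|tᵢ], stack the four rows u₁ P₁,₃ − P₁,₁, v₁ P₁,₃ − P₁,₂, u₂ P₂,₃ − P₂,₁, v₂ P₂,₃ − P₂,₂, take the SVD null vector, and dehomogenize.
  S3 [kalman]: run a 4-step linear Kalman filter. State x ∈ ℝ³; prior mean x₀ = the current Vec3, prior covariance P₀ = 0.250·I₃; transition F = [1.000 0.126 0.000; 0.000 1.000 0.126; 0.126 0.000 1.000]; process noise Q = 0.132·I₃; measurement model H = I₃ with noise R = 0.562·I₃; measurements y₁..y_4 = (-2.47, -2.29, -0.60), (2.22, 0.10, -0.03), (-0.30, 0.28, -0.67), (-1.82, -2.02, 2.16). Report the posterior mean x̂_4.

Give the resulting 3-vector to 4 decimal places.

result = (-0.5928, -1.0558, 0.8224)

after S1 (compose_se3): R=[0.8481 -0.4733 0.2382; -0.5259 -0.6964 0.4883; -0.0652 -0.5394 -0.8395], t=(-0.6788, -0.3996, 2.7013)
after S2 (triangulate): (1.6926, -1.3425, 1.5815)
after S3 (kf_track): (-0.5928, -1.0558, 0.8224)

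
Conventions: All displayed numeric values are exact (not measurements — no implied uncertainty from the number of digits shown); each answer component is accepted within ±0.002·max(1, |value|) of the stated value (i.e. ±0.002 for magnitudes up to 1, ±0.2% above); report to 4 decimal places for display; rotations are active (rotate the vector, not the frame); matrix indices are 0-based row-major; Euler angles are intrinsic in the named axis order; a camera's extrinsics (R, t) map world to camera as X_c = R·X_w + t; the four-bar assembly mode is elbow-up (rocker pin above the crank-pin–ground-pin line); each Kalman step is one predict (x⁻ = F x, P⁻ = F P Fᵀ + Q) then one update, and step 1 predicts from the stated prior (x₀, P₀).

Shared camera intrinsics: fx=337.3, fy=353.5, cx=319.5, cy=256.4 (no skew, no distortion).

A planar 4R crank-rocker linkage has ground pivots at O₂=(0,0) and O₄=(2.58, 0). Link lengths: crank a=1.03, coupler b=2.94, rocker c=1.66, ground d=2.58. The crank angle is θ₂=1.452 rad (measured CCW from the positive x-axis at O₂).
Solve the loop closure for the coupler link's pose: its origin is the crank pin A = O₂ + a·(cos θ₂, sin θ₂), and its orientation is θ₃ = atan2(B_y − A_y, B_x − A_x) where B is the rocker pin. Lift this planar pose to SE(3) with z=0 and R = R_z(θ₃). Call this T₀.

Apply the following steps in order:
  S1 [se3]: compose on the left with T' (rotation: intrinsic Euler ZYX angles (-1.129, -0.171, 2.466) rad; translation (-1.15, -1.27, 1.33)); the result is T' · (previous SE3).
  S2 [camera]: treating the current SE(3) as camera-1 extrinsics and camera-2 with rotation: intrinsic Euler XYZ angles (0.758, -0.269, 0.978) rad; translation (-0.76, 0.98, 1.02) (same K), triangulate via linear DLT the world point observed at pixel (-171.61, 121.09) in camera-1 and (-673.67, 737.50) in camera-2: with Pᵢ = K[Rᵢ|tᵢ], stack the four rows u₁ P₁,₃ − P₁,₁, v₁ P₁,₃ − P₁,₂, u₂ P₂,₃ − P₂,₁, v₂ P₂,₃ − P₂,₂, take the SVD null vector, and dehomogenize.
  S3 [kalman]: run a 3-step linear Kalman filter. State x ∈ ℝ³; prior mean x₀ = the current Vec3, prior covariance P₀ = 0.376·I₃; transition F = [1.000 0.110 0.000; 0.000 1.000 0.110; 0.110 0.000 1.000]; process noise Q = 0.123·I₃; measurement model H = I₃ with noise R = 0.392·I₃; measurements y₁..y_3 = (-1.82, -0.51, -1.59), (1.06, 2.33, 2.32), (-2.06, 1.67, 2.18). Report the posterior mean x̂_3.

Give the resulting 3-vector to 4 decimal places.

result = (-0.8558, 1.5103, 1.2603)

source (fourbar_fk): coupler pose = R=[0.9802 -0.1980 0.0000; 0.1980 0.9802 0.0000; 0.0000 0.0000 1.0000], t=(0.1221, 1.0227, 0.0000)
after S1 (compose_se3): R=[0.2643 -0.8195 -0.5085; -0.9202 -0.0563 -0.3874; 0.2888 0.5703 -0.7690], t=(-1.8666, -1.6216, 1.9810)
after S2 (triangulate): (-0.9661, 1.4632, 0.2286)
after S3 (kf_track): (-0.8558, 1.5103, 1.2603)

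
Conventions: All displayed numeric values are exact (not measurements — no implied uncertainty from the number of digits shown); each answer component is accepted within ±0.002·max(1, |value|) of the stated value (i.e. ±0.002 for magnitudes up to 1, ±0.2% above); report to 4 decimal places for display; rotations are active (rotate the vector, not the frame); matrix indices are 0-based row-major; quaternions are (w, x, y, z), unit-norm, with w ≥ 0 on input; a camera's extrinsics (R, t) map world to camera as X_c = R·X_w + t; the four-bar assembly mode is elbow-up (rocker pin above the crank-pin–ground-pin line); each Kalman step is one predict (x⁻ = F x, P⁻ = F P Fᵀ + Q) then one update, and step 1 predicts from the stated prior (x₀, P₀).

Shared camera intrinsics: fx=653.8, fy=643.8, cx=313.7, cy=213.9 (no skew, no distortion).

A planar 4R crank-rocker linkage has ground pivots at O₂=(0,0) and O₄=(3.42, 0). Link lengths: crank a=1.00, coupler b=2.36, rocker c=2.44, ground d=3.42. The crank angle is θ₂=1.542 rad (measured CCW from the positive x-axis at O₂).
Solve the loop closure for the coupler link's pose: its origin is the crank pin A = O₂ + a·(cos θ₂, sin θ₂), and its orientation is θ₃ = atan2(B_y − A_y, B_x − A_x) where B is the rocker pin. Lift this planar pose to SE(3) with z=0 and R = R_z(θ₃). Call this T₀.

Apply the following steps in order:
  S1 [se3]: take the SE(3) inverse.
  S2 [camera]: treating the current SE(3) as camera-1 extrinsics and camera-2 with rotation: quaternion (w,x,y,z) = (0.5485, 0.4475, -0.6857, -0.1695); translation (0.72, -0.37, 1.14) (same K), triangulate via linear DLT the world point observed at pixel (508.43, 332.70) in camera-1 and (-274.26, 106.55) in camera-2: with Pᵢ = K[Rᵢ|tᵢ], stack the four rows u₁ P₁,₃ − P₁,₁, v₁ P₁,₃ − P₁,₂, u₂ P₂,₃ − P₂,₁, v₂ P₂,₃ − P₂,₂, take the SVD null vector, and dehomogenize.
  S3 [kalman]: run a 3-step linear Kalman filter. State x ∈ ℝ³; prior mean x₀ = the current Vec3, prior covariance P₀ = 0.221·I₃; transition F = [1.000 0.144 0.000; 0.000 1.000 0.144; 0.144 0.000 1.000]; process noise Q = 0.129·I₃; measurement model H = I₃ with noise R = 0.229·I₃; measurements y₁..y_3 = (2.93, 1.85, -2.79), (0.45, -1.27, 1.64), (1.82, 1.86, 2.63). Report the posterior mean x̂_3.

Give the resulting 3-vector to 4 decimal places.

source (fourbar_fk): coupler pose = R=[0.8908 -0.4543 0.0000; 0.4543 0.8908 0.0000; 0.0000 0.0000 1.0000], t=(0.0288, 0.9996, 0.0000)
after S1 (invert_se3): R=[0.8908 0.4543 0.0000; -0.4543 0.8908 0.0000; 0.0000 0.0000 1.0000], t=(-0.4798, -0.8774, 0.0000)
after S2 (triangulate): (0.3732, 1.5683, 1.8976)
after S3 (kf_track): (1.6252, 1.1138, 1.7595)

result = (1.6252, 1.1138, 1.7595)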